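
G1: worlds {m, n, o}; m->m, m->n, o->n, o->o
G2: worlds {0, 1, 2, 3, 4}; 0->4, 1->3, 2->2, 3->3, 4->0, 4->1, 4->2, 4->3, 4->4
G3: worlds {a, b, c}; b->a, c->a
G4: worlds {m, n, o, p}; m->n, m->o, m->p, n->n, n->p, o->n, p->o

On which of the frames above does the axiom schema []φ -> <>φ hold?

Frame correspondent (Sahlqvist): forall x exists y Rxy — i.e. seriality.
G1: fails — world n has no successor.
G2: satisfies the condition.
G3: fails — world a has no successor.
G4: satisfies the condition.

G2, G4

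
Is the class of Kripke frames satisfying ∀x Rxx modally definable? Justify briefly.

The condition is reflexivity. A defining modal formula is □q → q.
Suppose □q→q is valid. At any x set V(q)={w : Rxw}. Then □q holds at x, so q holds at x, i.e. Rxx.

Definable; □q → q defines it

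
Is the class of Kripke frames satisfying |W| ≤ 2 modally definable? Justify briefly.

No — not modally definable

Modal frame validity is preserved under disjoint unions.
Any modal formula valid on each of 3 disjoint one-world frames is valid on their disjoint union (validity is preserved under disjoint unions). Each one-world frame has |W|=1≤2, but the union has |W|=3.
So no modal formula (or set of formulas) defines exactly the |W|≤2 frames.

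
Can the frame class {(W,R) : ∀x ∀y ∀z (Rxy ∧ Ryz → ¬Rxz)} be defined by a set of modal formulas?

No

Modal frame validity is preserved under surjective bounded morphisms.
The 5-cycle (worlds s,t,u,v,w with s→t→u→v→w→s) is intransitive. Mapping every world to a single reflexive point • is a surjective bounded morphism; the reflexive point is not intransitive (R••∧R•• but R••).
So no modal formula (or set of formulas) defines exactly the intransitive frames.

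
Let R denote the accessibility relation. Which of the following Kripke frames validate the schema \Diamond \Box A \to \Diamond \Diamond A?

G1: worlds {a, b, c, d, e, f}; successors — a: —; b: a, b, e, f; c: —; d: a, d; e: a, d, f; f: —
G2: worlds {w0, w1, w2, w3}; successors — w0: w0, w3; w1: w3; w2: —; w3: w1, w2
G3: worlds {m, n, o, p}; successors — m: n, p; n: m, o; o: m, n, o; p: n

G3

The schema corresponds to a generalized confluence (Geach) condition: \forall x \forall y (xRy \to \exists w (yRw \wedge x R^2 w)).
G1: fails — bRa but no w with aRw and bR²w.
G2: fails — w3Rw2 but no w with w2Rw and w3R²w.
G3: satisfies the condition.
Valid on: G3.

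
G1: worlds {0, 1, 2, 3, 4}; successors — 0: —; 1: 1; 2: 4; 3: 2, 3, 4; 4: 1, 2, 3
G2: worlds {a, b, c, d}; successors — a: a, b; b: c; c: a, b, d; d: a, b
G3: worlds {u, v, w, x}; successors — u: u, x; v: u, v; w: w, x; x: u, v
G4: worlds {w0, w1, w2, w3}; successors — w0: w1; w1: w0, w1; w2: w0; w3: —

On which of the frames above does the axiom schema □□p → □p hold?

G3

The schema corresponds to density: ∀x ∀y (Rxy → ∃z (Rxz ∧ Rzy)).
G1: fails — R24 but no z with R2z and Rz4.
G2: fails — Rbc but no z with Rbz and Rzc.
G3: satisfies the condition.
G4: fails — Rw2w0 but no z with Rw2z and Rzw0.
Valid on: G3.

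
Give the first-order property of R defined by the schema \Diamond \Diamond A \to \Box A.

\forall x \forall y \forall z ((x R^2 y \wedge xRz) \to \exists w (y = w \wedge z = w))

This is a Sahlqvist (Geach-type) schema ◇^2□^0A → □^1◇^0A.
Minimal-valuation argument: fix x; take any y with xR^2y and any z with xR^1z. Set V(A) to the set of worlds R-reachable from y in exactly 0 steps. Then □^0A holds at y, so the antecedent holds at x; validity forces ◇^0A at z, giving a w with zR^0w and yR^0w.
First-order correspondent: \forall x \forall y \forall z ((x R^2 y \wedge xRz) \to \exists w (y = w \wedge z = w)).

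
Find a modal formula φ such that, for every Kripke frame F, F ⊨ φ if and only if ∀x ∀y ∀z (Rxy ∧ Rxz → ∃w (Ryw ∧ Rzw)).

A defining formula is ◇□r → □◇r (the .2 axiom).
Suppose ◇□r→□◇r is valid. Take Rxy, Rxz and set V(r)={w : Ryw}. Then □r at y so ◇□r at x, so □◇r at x, so ◇r at z, giving w with Rzw and Ryw.

◇□r → □◇r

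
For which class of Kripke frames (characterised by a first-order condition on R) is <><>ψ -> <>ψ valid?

This is a form of the 4 axiom.
Its frame correspondent is transitivity — forall x forall y forall z (Rxy & Ryz -> Rxz).

transitivity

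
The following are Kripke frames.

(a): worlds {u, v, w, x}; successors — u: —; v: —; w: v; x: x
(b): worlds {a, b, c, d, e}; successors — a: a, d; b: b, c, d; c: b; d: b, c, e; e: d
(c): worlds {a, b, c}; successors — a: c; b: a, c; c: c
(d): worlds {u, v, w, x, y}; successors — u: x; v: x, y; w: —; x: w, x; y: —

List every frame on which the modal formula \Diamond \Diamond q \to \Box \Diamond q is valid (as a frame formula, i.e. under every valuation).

Frame correspondent (Sahlqvist): \forall x \forall y \forall z ((x R^2 y \wedge xRz) \to \exists w (y = w \wedge zRw)) — i.e. a generalized confluence (Geach) condition.
(a): condition met.
(b): fails — aR²a, aRd but no w with a=w and dRw.
(c): condition met.
(d): fails — vR²w, vRy but no t with w=t and yRt.
Valid on: (a), (c).

(a), (c)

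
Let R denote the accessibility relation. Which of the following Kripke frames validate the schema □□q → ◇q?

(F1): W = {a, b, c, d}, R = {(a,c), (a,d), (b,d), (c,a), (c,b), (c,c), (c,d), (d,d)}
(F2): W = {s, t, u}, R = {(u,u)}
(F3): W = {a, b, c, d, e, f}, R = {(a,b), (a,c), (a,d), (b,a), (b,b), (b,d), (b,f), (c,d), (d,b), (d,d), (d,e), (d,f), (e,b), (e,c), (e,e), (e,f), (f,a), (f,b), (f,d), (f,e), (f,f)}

(F1), (F3)

This is the axiom for a generalized confluence (Geach) condition; its first-order frame correspondent is ∀x ∃w (xR²w ∧ xRw).
(F1): ✓.
(F2): fails — at s but no w with sR²w and sRw.
(F3): ✓.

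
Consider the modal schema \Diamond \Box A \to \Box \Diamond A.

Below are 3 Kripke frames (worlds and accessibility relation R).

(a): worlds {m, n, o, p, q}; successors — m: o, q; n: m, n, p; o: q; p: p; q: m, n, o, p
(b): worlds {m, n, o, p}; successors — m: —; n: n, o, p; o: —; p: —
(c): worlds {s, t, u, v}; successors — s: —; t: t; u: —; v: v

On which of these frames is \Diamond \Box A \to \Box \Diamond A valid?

(c)

The schema corresponds to convergence: \forall x \forall y \forall z (Rxy \wedge Rxz \to \exists w (Ryw \wedge Rzw)).
(a): fails — Rmo and Rmq but o and q have no common successor.
(b): fails — Rnn and Rnp but n and p have no common successor.
(c): satisfies the condition.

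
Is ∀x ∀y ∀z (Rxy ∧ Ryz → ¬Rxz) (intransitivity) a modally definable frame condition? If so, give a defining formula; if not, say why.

Modal frame validity is preserved under surjective bounded morphisms.
The 7-cycle (worlds a,b,c,d,e,f,g with a→b→c→d→e→f→g→a) is intransitive. Mapping every world to a single reflexive point • is a surjective bounded morphism; the reflexive point is not intransitive (R••∧R•• but R••).
So the class is not modally definable.

Not definable by any modal formula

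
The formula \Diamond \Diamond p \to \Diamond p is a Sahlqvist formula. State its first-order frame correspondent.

This is frame-equivalent to □p → □□p (substitute ¬p for p and contrapose).
Suppose □p→□□p is valid. Take Rxy, Ryz and set V(p)={w : Rxw}. Then □p at x, so □□p at x, so □p at y, so p at z, i.e. Rxz.

Transitivity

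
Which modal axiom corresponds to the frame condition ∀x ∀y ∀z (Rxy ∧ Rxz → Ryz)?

◇s → □◇s

A defining formula is ◇s → □◇s (the 5 axiom).
Suppose ◇s→□◇s is valid. Take Rxy, Rxz and set V(s)={y}. Then ◇s at x, so □◇s at x, so ◇s at z, so some w with Rzw has s; w=y, i.e. Rzy. By symmetry of the argument, Ryz.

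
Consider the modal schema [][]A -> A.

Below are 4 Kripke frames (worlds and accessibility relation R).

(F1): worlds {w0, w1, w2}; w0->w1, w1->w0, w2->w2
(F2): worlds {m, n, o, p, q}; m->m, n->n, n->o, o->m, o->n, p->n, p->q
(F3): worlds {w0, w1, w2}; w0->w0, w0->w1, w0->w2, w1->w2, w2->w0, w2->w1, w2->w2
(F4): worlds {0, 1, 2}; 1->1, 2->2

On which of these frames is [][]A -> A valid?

This is the axiom for a generalized confluence (Geach) condition; its first-order frame correspondent is forall x exists w (x R^2 w & x = w).
(F1): satisfies the condition.
(F2): fails — at p but no w with pR²w and p=w.
(F3): satisfies the condition.
(F4): fails — at 0 but no w with 0R²w and 0=w.

(F1), (F3)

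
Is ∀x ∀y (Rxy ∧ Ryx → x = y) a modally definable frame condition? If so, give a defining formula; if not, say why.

Any modally definable frame class is closed under surjective bounded morphisms.
The 8-cycle (worlds a,b,c,d,e,f,g,h with a→b→c→d→e→f→g→h→a) is antisymmetric. Sending even-indexed worlds to • and odd-indexed worlds to ∘ is a surjective bounded morphism onto the two-world frame with •↔∘, which is not antisymmetric.
So no modal formula (or set of formulas) defines exactly the antisymmetric frames.

Not definable by any modal formula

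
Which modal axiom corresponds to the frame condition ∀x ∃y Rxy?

□p → ◇p

A defining formula is □p → ◇p (the D axiom).
Suppose □p→◇p is valid. At any x set V(p)=W. Then □p at x, so ◇p at x, so x has a successor.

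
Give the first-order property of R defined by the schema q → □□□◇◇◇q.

This is a Sahlqvist (Geach-type) schema ◇^0□^0q → □^3◇^3q.
Minimal-valuation argument: fix x; take any y with xR^0y and any z with xR^3z. Set V(q) to the set of worlds R-reachable from y in exactly 0 steps. Then □^0q holds at y, so the antecedent holds at x; validity forces ◇^3q at z, giving a w with zR^3w and yR^0w.
First-order correspondent: ∀x ∀z (xR³z → ∃w (x = w ∧ zR³w)).

∀x ∀z (xR³z → ∃w (x = w ∧ zR³w))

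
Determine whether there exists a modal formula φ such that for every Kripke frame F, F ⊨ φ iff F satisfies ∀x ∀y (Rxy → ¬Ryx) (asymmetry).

Modal frame validity is preserved under surjective bounded morphisms.
The 4-cycle (worlds 0,1,2,3 with 0→1→2→3→0) is asymmetric. Mapping every world to a single reflexive point • is a surjective bounded morphism, and the reflexive point is not asymmetric (R•• but asymmetry requires ¬R••).
So the class is not modally definable.

Not modally definable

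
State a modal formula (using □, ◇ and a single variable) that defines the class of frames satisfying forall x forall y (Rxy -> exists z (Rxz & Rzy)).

The condition is density. The C4 schema □□s → □s defines it.
Suppose □□s→□s is valid. Take Rxy and set V(s)={w : xR²w}. Then □□s at x, so □s at x, so s at y, i.e. ∃z(Rxz∧Rzy).

□□s → □s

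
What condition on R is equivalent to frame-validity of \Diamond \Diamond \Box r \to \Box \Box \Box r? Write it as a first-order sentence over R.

This is a Sahlqvist (Geach-type) schema ◇^2□^1r → □^3◇^0r.
First-order correspondent: \forall x \forall y \forall z ((x R^2 y \wedge x R^3 z) \to \exists w (yRw \wedge z = w)).

\forall x \forall y \forall z ((x R^2 y \wedge x R^3 z) \to \exists w (yRw \wedge z = w))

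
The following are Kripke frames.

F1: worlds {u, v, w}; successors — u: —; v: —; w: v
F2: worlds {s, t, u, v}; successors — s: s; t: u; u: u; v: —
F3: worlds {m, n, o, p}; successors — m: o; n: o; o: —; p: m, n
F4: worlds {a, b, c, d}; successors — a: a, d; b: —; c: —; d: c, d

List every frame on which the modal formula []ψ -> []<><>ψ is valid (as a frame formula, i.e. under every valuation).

F2

This is the axiom for a generalized confluence (Geach) condition; its first-order frame correspondent is forall x forall z (xRz -> exists w (xRw & z R^2 w)).
F1: fails — wRv but no t with wRt and vR²t.
F2: satisfies the condition.
F3: fails — mRo but no w with mRw and oR²w.
F4: fails — dRc but no w with dRw and cR²w.
Valid on: F2.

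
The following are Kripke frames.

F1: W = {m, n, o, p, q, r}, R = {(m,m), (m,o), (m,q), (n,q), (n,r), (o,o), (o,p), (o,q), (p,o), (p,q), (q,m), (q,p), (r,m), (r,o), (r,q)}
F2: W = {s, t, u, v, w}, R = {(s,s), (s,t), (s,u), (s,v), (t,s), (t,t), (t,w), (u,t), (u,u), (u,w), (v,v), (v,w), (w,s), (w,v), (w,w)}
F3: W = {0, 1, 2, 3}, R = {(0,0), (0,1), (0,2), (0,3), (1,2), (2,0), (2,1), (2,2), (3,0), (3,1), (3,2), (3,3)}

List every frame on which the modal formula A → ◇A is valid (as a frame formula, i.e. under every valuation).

The schema corresponds to reflexivity: ∀x Rxx.
F1: fails — world n does not see itself.
F2: holds.
F3: fails — world 1 does not see itself.
Valid on: F2.

F2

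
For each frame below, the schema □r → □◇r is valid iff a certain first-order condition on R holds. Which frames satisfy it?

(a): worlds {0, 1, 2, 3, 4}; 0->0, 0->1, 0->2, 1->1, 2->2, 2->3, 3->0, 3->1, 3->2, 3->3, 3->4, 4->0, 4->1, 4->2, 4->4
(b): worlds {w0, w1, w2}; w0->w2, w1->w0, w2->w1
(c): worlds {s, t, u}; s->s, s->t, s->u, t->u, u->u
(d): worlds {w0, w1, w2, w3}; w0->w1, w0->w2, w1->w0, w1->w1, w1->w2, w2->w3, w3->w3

(a), (c)

Frame correspondent (Sahlqvist): ∀x ∀z (xRz → ∃w (xRw ∧ zRw)) — i.e. a generalized confluence (Geach) condition.
(a): condition met.
(b): fails — w0Rw2 but no w with w0Rw and w2Rw.
(c): condition met.
(d): fails — w0Rw2 but no w with w0Rw and w2Rw.
Valid on: (a), (c).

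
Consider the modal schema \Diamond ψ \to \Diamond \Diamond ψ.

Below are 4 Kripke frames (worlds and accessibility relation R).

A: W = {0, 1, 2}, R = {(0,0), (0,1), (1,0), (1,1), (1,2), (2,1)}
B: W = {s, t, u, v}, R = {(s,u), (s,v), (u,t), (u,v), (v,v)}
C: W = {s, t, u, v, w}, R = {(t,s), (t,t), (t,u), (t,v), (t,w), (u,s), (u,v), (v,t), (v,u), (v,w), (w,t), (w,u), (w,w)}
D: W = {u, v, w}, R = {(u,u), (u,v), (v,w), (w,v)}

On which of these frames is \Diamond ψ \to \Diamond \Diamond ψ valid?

A

This is the axiom for a generalized confluence (Geach) condition; its first-order frame correspondent is \forall x \forall y (xRy \to \exists w (y = w \wedge x R^2 w)).
A: satisfies the condition.
B: fails — sRu but no w with u=w and sR²w.
C: fails — uRs but no w* with s=w* and uR²w*.
D: fails — vRw but no t with w=t and vR²t.
Valid on: A.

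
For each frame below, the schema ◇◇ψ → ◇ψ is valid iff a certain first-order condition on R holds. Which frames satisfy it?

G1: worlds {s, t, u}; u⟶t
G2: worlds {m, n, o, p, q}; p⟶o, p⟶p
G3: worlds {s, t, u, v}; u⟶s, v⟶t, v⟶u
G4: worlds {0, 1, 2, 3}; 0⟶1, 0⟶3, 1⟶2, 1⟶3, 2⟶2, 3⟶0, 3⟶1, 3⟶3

G1, G2

Frame correspondent (Sahlqvist): ∀x ∀y (xR²y → ∃w (y = w ∧ xRw)) — i.e. a generalized confluence (Geach) condition.
G1: satisfies the condition.
G2: satisfies the condition.
G3: fails — vR²s but no w with s=w and vRw.
G4: fails — 0R²0 but no w with 0=w and 0Rw.
Valid on: G1, G2.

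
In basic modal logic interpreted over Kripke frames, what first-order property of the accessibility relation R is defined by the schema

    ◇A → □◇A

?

This schema is the 5 axiom.
Its frame correspondent is the Euclidean property — ∀x ∀y ∀z (Rxy ∧ Rxz → Ryz).

the Euclidean property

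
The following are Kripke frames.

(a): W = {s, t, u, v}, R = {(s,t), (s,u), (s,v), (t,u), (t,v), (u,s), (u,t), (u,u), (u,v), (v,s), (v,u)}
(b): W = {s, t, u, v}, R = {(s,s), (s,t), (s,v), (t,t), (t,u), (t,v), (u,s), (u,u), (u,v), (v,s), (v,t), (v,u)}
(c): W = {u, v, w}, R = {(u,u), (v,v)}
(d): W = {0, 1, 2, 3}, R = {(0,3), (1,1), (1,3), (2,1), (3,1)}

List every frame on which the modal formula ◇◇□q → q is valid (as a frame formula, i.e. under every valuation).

(c)

This is the axiom for a generalized confluence (Geach) condition; its first-order frame correspondent is ∀x ∀y (xR²y → ∃w (yRw ∧ x = w)).
(a): fails — sR²s but no w with sRw and s=w.
(b): fails — sR²t but no w with tRw and s=w.
(c): holds.
(d): fails — 0R²1 but no w with 1Rw and 0=w.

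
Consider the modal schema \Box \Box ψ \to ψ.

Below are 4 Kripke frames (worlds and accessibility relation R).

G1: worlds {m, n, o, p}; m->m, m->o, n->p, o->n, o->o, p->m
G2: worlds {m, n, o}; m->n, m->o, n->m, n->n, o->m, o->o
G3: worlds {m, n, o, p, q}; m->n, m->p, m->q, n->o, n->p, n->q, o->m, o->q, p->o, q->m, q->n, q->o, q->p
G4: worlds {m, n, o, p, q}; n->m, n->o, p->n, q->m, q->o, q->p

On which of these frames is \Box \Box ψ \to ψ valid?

Frame correspondent (Sahlqvist): \forall x \exists w (x R^2 w \wedge x = w) — i.e. a generalized confluence (Geach) condition.
G1: fails — at n but no w with nR²w and n=w.
G2: holds.
G3: fails — at p but no w with pR²w and p=w.
G4: fails — at m but no w with mR²w and m=w.

G2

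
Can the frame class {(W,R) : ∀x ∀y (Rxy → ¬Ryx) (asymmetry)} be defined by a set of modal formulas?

Not definable by any modal formula

If a class were modally definable it would be closed under surjective bounded morphisms (Goldblatt–Thomason).
The 4-cycle (worlds w0,w1,w2,w3 with w0→w1→w2→w3→w0) is asymmetric. Mapping every world to a single reflexive point • is a surjective bounded morphism, and the reflexive point is not asymmetric (R•• but asymmetry requires ¬R••).
So no modal formula (or set of formulas) defines exactly the asymmetric frames.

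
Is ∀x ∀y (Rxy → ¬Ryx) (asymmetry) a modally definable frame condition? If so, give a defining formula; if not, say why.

Modal frame validity is preserved under surjective bounded morphisms.
The 5-cycle (worlds s,t,u,v,w with s→t→u→v→w→s) is asymmetric. Mapping every world to a single reflexive point • is a surjective bounded morphism, and the reflexive point is not asymmetric (R•• but asymmetry requires ¬R••).
So the class is not modally definable.

Not modally definable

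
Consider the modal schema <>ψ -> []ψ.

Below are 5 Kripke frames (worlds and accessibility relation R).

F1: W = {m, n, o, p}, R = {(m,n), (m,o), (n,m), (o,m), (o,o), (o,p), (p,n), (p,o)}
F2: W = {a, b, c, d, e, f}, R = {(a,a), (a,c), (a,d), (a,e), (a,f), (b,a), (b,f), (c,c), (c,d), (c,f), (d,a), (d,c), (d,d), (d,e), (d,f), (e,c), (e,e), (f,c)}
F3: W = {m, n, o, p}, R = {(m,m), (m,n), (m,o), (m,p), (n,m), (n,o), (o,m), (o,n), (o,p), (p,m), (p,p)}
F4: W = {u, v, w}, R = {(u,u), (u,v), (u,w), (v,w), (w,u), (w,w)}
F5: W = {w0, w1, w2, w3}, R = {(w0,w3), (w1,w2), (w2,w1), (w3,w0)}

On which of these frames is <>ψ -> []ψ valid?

F5

The schema corresponds to partial functionality: forall x forall y forall z (Rxy & Rxz -> y = z).
F1: fails — m sees both n and o.
F2: fails — a sees both a and c.
F3: fails — m sees both m and n.
F4: fails — u sees both u and v.
F5: holds.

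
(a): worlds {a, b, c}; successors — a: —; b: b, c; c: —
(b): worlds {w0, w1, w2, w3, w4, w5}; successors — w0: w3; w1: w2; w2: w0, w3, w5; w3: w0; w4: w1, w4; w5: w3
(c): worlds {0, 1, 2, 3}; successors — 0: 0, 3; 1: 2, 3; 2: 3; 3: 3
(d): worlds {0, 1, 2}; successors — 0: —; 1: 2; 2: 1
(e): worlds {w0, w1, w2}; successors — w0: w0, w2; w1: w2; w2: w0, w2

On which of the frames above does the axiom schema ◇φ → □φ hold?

The schema corresponds to partial functionality: ∀x ∀y ∀z (Rxy ∧ Rxz → y = z).
(a): fails — b sees both b and c.
(b): fails — w2 sees both w0 and w3.
(c): fails — 0 sees both 0 and 3.
(d): holds.
(e): fails — w0 sees both w0 and w2.

(d)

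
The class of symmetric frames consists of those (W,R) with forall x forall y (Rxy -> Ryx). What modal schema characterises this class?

A defining formula is q → □◇q (the B axiom).
Suppose q→□◇q is valid. Take Rxy and set V(q)={x}. Then q at x, so □◇q at x, so ◇q at y, so some z with Ryz has q; z=x, i.e. Ryx.

q → □◇q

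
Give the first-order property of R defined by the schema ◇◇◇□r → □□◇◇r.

∀x ∀y ∀z ((xR³y ∧ xR²z) → ∃w (yRw ∧ zR²w))

This is a Sahlqvist (Geach-type) schema ◇^3□^1r → □^2◇^2r.
First-order correspondent: ∀x ∀y ∀z ((xR³y ∧ xR²z) → ∃w (yRw ∧ zR²w)).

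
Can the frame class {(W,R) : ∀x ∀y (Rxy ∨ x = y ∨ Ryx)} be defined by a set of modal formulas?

Any modally definable frame class is closed under disjoint unions.
Take 2 disjoint single-world reflexive frames: each is trivially connected, but their disjoint union has 2 worlds with no edge between distinct components, so it is not connected.
So no modal formula (or set of formulas) defines exactly the connected frames.

No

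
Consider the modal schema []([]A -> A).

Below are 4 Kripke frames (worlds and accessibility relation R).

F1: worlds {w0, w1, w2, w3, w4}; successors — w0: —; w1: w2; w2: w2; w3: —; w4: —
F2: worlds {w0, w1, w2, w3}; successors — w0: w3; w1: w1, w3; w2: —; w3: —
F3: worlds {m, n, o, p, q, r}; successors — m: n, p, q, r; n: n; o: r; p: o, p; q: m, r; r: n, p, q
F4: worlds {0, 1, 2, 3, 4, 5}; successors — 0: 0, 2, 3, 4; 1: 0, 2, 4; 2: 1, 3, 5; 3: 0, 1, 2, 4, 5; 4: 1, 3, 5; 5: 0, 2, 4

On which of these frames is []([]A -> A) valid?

This is the axiom for shift-reflexivity; its first-order frame correspondent is forall x forall y (Rxy -> Ryy).
F1: condition met.
F2: fails — Rw0w3 but not Rw3w3.
F3: fails — Rmr but not Rrr.
F4: fails — R34 but not R44.

F1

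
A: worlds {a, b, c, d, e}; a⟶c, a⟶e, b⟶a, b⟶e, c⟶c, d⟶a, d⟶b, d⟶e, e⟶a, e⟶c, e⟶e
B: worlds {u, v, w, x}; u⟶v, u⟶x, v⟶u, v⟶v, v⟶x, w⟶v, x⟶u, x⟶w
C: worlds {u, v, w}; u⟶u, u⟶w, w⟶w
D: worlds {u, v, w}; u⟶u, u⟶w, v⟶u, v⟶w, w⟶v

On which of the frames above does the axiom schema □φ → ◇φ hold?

Frame correspondent (Sahlqvist): ∀x ∃y Rxy — i.e. seriality.
A: holds.
B: holds.
C: fails — world v has no successor.
D: holds.
Valid on: A, B, D.

A, B, D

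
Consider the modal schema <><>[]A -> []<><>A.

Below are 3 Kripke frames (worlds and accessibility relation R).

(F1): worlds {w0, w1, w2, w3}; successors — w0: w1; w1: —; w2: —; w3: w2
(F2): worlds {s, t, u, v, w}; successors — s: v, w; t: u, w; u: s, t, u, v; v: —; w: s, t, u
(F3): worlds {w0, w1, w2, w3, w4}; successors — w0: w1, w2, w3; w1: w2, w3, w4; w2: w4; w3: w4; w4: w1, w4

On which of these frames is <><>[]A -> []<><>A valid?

(F1), (F3)

This is the axiom for a generalized confluence (Geach) condition; its first-order frame correspondent is forall x forall y forall z ((x R^2 y & xRz) -> exists w (yRw & z R^2 w)).
(F1): holds.
(F2): fails — sR²s, sRv but no w* with sRw* and vR²w*.
(F3): holds.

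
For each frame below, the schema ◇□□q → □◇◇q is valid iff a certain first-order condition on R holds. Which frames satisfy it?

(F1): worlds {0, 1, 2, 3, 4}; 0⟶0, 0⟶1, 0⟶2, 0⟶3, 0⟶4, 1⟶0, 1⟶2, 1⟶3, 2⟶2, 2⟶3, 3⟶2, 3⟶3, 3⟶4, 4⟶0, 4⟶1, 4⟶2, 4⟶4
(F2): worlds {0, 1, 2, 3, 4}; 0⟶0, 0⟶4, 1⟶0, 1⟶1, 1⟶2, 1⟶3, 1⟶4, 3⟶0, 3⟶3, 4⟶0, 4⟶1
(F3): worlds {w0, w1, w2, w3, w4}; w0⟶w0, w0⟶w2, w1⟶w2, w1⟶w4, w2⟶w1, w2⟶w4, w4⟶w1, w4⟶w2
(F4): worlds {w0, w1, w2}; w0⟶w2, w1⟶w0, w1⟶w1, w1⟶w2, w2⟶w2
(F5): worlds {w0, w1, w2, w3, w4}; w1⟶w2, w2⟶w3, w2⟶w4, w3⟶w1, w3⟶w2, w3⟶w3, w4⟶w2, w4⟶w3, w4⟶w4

(F1), (F3), (F4), (F5)

The schema corresponds to a generalized confluence (Geach) condition: ∀x ∀y ∀z ((xRy ∧ xRz) → ∃w (yR²w ∧ zR²w)).
(F1): condition met.
(F2): fails — 1R0, 1R2 but no w with 0R²w and 2R²w.
(F3): condition met.
(F4): condition met.
(F5): condition met.
Valid on: (F1), (F3), (F4), (F5).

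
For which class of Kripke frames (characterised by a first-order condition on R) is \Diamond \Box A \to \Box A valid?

This schema is equivalent to the 5 axiom ◇A → □◇A.
Its frame correspondent is the Euclidean property — \forall x \forall y \forall z (Rxy \wedge Rxz \to Ryz).

the Euclidean property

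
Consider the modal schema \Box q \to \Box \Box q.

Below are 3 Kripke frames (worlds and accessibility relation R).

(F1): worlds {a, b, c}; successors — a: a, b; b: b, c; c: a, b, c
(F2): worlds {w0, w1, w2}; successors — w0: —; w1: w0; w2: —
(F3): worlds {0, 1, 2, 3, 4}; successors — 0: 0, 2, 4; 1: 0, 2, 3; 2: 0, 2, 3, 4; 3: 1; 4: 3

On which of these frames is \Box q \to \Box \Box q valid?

(F2)

This is the axiom for transitivity; its first-order frame correspondent is \forall x \forall y \forall z (Rxy \wedge Ryz \to Rxz).
(F1): fails — Rbc and Rca but not Rba.
(F2): condition met.
(F3): fails — R10 and R04 but not R14.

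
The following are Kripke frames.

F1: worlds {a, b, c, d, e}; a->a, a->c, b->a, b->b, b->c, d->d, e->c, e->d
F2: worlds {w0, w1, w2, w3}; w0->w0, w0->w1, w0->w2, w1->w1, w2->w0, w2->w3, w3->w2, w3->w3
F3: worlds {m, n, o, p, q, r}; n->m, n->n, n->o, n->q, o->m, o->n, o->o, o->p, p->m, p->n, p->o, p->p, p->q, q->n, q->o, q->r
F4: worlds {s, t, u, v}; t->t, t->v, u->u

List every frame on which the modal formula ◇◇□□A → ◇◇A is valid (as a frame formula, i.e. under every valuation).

F2

This is the axiom for a generalized confluence (Geach) condition; its first-order frame correspondent is ∀x ∀y (xR²y → ∃w (yR²w ∧ xR²w)).
F1: fails — aR²c but no w with cR²w and aR²w.
F2: ✓.
F3: fails — nR²m but no w with mR²w and nR²w.
F4: fails — tR²v but no w with vR²w and tR²w.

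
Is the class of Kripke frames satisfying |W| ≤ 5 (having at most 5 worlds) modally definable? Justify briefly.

No — not modally definable

If a class were modally definable it would be closed under disjoint unions (Goldblatt–Thomason).
Any modal formula valid on each of 6 disjoint one-world frames is valid on their disjoint union (validity is preserved under disjoint unions). Each one-world frame has |W|=1≤5, but the union has |W|=6.
So the class is not modally definable.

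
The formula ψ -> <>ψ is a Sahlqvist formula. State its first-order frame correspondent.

Replacing ψ by ¬ψ and contraposing gives the equivalent schema □ψ → ψ.
Suppose □ψ→ψ is valid. At any x set V(ψ)={w : Rxw}. Then □ψ holds at x, so ψ holds at x, i.e. Rxx.
Conversely, any frame satisfying forall x Rxx validates the schema.
Frame condition: forall x Rxx.

reflexivity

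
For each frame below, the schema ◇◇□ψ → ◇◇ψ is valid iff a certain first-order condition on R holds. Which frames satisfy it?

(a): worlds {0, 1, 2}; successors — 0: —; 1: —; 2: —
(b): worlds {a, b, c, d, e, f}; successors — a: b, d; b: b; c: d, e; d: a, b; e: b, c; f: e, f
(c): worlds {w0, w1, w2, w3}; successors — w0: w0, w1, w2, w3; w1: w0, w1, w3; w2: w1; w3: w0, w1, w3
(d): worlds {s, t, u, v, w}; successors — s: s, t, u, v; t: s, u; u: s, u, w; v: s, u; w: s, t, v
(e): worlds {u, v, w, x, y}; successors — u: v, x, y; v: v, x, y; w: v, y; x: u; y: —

The schema corresponds to a generalized confluence (Geach) condition: ∀x ∀y (xR²y → ∃w (yRw ∧ xR²w)).
(a): condition met.
(b): fails — cR²c but no w with cRw and cR²w.
(c): condition met.
(d): condition met.
(e): fails — uR²y but no t with yRt and uR²t.
Valid on: (a), (c), (d).

(a), (c), (d)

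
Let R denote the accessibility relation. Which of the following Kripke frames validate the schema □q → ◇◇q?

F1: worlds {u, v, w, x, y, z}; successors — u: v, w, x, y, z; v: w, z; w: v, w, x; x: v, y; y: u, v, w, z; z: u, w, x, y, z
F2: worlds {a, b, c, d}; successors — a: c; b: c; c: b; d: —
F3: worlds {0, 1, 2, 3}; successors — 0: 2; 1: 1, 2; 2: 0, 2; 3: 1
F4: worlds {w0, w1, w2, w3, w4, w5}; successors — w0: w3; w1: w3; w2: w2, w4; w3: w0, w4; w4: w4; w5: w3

This is the axiom for a generalized confluence (Geach) condition; its first-order frame correspondent is ∀x ∃w (xRw ∧ xR²w).
F1: satisfies the condition.
F2: fails — at a but no w with aRw and aR²w.
F3: satisfies the condition.
F4: fails — at w0 but no w with w0Rw and w0R²w.
Valid on: F1, F3.

F1, F3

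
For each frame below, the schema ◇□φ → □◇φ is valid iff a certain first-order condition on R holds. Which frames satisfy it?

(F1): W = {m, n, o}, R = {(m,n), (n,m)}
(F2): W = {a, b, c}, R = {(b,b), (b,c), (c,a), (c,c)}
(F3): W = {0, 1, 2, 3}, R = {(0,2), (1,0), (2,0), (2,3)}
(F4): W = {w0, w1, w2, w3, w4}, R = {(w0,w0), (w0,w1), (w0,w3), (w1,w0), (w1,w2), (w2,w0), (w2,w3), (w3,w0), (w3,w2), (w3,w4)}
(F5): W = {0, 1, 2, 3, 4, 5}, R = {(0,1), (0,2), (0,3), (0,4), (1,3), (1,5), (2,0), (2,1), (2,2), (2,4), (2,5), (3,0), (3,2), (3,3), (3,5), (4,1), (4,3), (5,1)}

Frame correspondent (Sahlqvist): ∀x ∀y ∀z (Rxy ∧ Rxz → ∃w (Ryw ∧ Rzw)) — i.e. convergence.
(F1): satisfies the condition.
(F2): fails — Rca and Rca but a and a have no common successor.
(F3): fails — R23 and R23 but 3 and 3 have no common successor.
(F4): fails — Rw3w2 and Rw3w4 but w2 and w4 have no common successor.
(F5): fails — R13 and R15 but 3 and 5 have no common successor.

(F1)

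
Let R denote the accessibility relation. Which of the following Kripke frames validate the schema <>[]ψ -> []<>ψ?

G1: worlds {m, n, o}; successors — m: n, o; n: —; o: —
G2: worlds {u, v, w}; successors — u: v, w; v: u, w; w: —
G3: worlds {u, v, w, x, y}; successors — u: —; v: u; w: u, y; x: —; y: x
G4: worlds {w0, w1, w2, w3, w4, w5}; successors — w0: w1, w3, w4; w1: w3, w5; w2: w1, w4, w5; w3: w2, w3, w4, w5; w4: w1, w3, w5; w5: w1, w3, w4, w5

G4

The schema corresponds to convergence: forall x forall y forall z (Rxy & Rxz -> exists w (Ryw & Rzw)).
G1: fails — Rmo and Rmo but o and o have no common successor.
G2: fails — Ruv and Ruw but v and w have no common successor.
G3: fails — Rvu and Rvu but u and u have no common successor.
G4: ✓.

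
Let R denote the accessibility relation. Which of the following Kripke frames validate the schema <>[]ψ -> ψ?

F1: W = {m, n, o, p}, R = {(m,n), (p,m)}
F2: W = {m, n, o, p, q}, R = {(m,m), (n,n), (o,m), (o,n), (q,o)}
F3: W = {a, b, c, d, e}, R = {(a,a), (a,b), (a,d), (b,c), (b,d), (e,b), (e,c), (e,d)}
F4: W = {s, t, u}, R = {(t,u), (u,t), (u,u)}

F4

This is the axiom for a generalized confluence (Geach) condition; its first-order frame correspondent is forall x forall y (xRy -> exists w (yRw & x = w)).
F1: fails — mRn but no w with nRw and m=w.
F2: fails — oRm but no w with mRw and o=w.
F3: fails — aRb but no w with bRw and a=w.
F4: condition met.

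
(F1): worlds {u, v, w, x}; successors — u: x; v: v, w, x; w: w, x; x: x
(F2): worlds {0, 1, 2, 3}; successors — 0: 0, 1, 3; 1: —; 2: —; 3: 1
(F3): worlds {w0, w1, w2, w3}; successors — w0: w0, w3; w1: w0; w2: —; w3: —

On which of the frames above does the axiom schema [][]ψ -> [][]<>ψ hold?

Frame correspondent (Sahlqvist): forall x forall z (x R^2 z -> exists w (x R^2 w & zRw)) — i.e. a generalized confluence (Geach) condition.
(F1): condition met.
(F2): fails — 0R²1 but no w with 0R²w and 1Rw.
(F3): fails — w0R²w3 but no w with w0R²w and w3Rw.
Valid on: (F1).

(F1)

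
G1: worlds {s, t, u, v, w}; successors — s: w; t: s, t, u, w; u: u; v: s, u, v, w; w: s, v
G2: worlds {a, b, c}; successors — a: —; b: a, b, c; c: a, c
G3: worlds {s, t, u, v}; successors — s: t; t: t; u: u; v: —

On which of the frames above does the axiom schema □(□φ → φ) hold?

This is the axiom for shift-reflexivity; its first-order frame correspondent is ∀x ∀y (Rxy → Ryy).
G1: fails — Rvw but not Rww.
G2: fails — Rba but not Raa.
G3: condition met.

G3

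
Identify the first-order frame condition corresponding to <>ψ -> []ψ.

Suppose ◇ψ→□ψ is valid. Take Rxy, Rxz and set V(ψ)={y}. Then ◇ψ at x, so □ψ at x, so ψ at z, i.e. z=y.
Conversely, on a frame with partial functionality the schema holds at every world under every valuation.
Frame condition: forall x forall y forall z (Rxy & Rxz -> y = z).

partial functionality: forall x forall y forall z (Rxy & Rxz -> y = z)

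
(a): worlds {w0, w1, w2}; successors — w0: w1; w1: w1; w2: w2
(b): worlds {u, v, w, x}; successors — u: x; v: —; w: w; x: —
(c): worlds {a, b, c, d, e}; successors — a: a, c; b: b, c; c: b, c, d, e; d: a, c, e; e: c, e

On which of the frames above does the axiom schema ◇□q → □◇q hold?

Frame correspondent (Sahlqvist): ∀x ∀y ∀z (Rxy ∧ Rxz → ∃w (Ryw ∧ Rzw)) — i.e. convergence.
(a): ✓.
(b): fails — Rux and Rux but x and x have no common successor.
(c): ✓.
Valid on: (a), (c).

(a), (c)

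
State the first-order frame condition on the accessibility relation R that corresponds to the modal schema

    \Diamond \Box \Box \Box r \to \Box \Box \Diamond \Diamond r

This is a Sahlqvist (Geach-type) schema ◇^1□^3r → □^2◇^2r.
Minimal-valuation argument: fix x; take any y with xR^1y and any z with xR^2z. Set V(r) to the set of worlds R-reachable from y in exactly 3 steps. Then □^3r holds at y, so the antecedent holds at x; validity forces ◇^2r at z, giving a w with zR^2w and yR^3w.
First-order correspondent: \forall x \forall y \forall z ((xRy \wedge x R^2 z) \to \exists w (y R^3 w \wedge z R^2 w)).

\forall x \forall y \forall z ((xRy \wedge x R^2 z) \to \exists w (y R^3 w \wedge z R^2 w))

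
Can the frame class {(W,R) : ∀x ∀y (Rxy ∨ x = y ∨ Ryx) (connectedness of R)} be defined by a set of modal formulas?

Any modally definable frame class is closed under disjoint unions.
Take 2 disjoint single-world reflexive frames: each is trivially connected, but their disjoint union has 2 worlds with no edge between distinct components, so it is not connected.
So no modal formula (or set of formulas) defines exactly the connected frames.

Not modally definable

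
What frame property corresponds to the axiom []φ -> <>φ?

Suppose □φ→◇φ is valid. At any x set V(φ)=W. Then □φ at x, so ◇φ at x, so x has a successor.
The converse is a direct semantic check.
Frame condition: forall x exists y Rxy.

seriality: forall x exists y Rxy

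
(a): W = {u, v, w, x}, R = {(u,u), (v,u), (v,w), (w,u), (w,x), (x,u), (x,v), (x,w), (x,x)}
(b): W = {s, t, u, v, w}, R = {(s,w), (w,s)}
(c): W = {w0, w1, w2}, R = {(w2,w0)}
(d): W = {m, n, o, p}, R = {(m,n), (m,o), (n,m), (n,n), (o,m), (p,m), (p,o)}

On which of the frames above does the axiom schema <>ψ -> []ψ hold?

Frame correspondent (Sahlqvist): forall x forall y forall z (Rxy & Rxz -> y = z) — i.e. partial functionality.
(a): fails — v sees both u and w.
(b): ✓.
(c): ✓.
(d): fails — m sees both n and o.

(b), (c)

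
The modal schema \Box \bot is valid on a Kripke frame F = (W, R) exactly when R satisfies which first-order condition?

This is the Ver axiom.
Its frame correspondent is emptiness of R — \forall x \forall y \neg Rxy.

emptiness of R: \forall x \forall y \neg Rxy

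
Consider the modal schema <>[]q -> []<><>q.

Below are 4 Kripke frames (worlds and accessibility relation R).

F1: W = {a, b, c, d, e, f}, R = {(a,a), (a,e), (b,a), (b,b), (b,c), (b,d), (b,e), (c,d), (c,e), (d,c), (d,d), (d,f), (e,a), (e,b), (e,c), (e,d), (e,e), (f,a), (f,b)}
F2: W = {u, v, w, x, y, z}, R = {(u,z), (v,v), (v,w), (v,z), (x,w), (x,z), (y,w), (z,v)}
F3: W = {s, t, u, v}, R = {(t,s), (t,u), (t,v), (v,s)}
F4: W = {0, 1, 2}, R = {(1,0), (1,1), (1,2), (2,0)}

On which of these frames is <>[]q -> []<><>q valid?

The schema corresponds to a generalized confluence (Geach) condition: forall x forall y forall z ((xRy & xRz) -> exists w (yRw & z R^2 w)).
F1: holds.
F2: fails — vRv, vRw but no t with vRt and wR²t.
F3: fails — tRs, tRs but no w with sRw and sR²w.
F4: fails — 1R0, 1R0 but no w with 0Rw and 0R²w.

F1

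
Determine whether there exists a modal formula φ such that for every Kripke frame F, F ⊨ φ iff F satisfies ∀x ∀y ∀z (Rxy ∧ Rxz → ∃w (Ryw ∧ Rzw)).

Yes, by ◇□r → □◇r

Yes: it is convergence, defined by the .2 schema ◇□r → □◇r.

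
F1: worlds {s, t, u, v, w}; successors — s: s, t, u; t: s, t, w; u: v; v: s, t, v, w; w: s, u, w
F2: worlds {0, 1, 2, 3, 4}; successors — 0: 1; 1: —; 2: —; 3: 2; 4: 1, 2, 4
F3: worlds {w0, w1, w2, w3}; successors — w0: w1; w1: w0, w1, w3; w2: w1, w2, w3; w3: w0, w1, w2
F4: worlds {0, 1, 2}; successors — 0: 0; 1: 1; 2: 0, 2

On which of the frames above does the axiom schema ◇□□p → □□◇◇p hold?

This is the axiom for a generalized confluence (Geach) condition; its first-order frame correspondent is ∀x ∀y ∀z ((xRy ∧ xR²z) → ∃w (yR²w ∧ zR²w)).
F1: ✓.
F2: fails — 4R1, 4R²1 but no w with 1R²w and 1R²w.
F3: ✓.
F4: ✓.
Valid on: F1, F3, F4.

F1, F3, F4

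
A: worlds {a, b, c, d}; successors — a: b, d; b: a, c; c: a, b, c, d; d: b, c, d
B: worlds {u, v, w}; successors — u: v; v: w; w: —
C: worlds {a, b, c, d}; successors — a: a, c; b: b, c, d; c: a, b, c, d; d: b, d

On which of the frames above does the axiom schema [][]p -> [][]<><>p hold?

A, C

The schema corresponds to a generalized confluence (Geach) condition: forall x forall z (x R^2 z -> exists w (x R^2 w & z R^2 w)).
A: holds.
B: fails — uR²w but no t with uR²t and wR²t.
C: holds.
Valid on: A, C.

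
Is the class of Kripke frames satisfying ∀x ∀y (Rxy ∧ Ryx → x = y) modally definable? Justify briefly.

No

Any modally definable frame class is closed under surjective bounded morphisms.
The 4-cycle (worlds 0,1,2,3 with 0→1→2→3→0) is antisymmetric. Sending even-indexed worlds to s and odd-indexed worlds to t is a surjective bounded morphism onto the two-world frame with s↔t, which is not antisymmetric.
So no modal formula (or set of formulas) defines exactly the antisymmetric frames.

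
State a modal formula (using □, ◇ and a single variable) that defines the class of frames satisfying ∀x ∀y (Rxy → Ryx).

This is symmetry; the standard corresponding axiom is B: q → □◇q.
Suppose q→□◇q is valid. Take Rxy and set V(q)={x}. Then q at x, so □◇q at x, so ◇q at y, so some z with Ryz has q; z=x, i.e. Ryx.

q → □◇q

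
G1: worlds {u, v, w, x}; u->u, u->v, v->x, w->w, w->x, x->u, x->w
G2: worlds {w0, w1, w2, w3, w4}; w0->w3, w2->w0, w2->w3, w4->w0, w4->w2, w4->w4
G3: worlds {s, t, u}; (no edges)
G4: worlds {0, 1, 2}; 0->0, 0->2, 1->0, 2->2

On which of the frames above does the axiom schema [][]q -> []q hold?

This is the axiom for density; its first-order frame correspondent is forall x forall y (Rxy -> exists z (Rxz & Rzy)).
G1: fails — Rvx but no z with Rvz and Rzx.
G2: fails — Rw0w3 but no z with Rw0z and Rzw3.
G3: holds.
G4: holds.
Valid on: G3, G4.

G3, G4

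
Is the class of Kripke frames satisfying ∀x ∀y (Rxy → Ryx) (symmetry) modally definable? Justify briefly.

The condition is symmetry. A defining modal formula is p → □◇p.
Suppose p→□◇p is valid. Take Rxy and set V(p)={x}. Then p at x, so □◇p at x, so ◇p at y, so some z with Ryz has p; z=x, i.e. Ryx.

Yes, by p → □◇p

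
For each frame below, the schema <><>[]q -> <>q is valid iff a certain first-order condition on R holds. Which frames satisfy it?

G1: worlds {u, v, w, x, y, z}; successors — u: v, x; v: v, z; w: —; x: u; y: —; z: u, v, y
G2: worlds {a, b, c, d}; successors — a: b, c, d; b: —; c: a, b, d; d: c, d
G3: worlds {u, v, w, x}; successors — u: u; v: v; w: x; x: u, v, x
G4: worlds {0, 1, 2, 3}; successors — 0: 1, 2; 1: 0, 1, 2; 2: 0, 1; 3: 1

G4

Frame correspondent (Sahlqvist): forall x forall y (x R^2 y -> exists w (yRw & xRw)) — i.e. a generalized confluence (Geach) condition.
G1: fails — vR²y but no t with yRt and vRt.
G2: fails — aR²b but no w with bRw and aRw.
G3: fails — wR²u but no t with uRt and wRt.
G4: condition met.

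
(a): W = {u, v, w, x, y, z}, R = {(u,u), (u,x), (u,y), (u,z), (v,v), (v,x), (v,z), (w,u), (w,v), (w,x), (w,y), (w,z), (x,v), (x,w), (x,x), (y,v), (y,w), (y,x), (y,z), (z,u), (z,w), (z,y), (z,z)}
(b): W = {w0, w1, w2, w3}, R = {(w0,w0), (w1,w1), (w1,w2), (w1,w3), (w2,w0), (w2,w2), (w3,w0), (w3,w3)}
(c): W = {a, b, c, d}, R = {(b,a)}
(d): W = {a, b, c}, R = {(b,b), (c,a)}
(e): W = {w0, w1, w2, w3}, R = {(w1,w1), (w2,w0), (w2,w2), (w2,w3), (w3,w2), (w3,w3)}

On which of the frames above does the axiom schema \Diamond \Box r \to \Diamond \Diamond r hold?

(a), (b)

This is the axiom for a generalized confluence (Geach) condition; its first-order frame correspondent is \forall x \forall y (xRy \to \exists w (yRw \wedge x R^2 w)).
(a): holds.
(b): holds.
(c): fails — bRa but no w with aRw and bR²w.
(d): fails — cRa but no w with aRw and cR²w.
(e): fails — w2Rw0 but no w with w0Rw and w2R²w.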